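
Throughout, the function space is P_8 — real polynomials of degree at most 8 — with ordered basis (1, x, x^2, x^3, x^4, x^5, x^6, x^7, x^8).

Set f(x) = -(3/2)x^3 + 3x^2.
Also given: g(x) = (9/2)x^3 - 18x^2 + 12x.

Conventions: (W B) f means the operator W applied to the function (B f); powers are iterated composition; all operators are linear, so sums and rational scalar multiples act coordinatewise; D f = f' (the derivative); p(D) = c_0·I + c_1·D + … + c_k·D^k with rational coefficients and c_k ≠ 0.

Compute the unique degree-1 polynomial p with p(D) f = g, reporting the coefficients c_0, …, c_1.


D^0 f = -(3/2)x^3 + 3x^2
D^1 f = -(9/2)x^2 + 6x
matching coefficients of g against c_0 f + c_1 Df + … from the top degree down determines the c_i
solution: c_0 = -3, c_1 = 2

c_0 = -3, c_1 = 2


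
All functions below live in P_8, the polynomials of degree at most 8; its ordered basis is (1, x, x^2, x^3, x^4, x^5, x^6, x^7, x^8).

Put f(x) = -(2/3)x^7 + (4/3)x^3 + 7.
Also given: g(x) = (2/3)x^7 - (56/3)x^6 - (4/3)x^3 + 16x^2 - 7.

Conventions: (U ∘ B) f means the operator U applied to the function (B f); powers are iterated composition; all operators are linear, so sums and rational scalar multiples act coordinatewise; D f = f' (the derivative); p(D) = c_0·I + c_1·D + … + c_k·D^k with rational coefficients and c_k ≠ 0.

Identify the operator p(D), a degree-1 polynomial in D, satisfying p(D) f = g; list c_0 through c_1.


D^0 f = -(2/3)x^7 + (4/3)x^3 + 7
D^1 f = -(14/3)x^6 + 4x^2
matching coefficients of g against c_0 f + c_1 Df + … from the top degree down determines the c_i
solution: c_0 = -1, c_1 = 4

c_0 = -1, c_1 = 4


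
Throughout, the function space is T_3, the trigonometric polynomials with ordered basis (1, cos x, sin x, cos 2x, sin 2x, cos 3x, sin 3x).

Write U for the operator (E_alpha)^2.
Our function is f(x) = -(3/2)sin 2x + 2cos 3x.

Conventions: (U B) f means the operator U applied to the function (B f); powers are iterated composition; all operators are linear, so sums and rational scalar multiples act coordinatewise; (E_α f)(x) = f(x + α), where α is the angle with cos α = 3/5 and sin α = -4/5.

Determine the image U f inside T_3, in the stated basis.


g(x) = -(504/625)cos 2x + (1581/1250)sin 2x + (23506/15625)cos 3x - (20592/15625)sin 3x

E_alpha f = (36/25)cos 2x + (21/50)sin 2x - (234/125)cos 3x + (88/125)sin 3x
E_alpha E_alpha f = -(504/625)cos 2x + (1581/1250)sin 2x + (23506/15625)cos 3x - (20592/15625)sin 3x


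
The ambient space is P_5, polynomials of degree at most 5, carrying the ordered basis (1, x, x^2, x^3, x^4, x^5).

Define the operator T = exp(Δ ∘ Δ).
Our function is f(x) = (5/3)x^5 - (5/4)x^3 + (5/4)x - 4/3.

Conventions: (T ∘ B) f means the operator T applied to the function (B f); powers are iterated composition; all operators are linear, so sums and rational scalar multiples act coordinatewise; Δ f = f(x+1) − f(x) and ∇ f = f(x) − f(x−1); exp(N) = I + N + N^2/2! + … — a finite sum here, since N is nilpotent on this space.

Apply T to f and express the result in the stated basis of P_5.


order-1 term: (100/3)x^3 + 100x^2 + (655/6)x + 85/2
order-2 term: 100x + 200
the series for exp(Δ ∘ Δ) f terminates at order 2
exp(Δ ∘ Δ) f = (5/3)x^5 + (385/12)x^3 + 100x^2 + (2525/12)x + 1447/6

the result is g(x) = (5/3)x^5 + (385/12)x^3 + 100x^2 + (2525/12)x + 1447/6


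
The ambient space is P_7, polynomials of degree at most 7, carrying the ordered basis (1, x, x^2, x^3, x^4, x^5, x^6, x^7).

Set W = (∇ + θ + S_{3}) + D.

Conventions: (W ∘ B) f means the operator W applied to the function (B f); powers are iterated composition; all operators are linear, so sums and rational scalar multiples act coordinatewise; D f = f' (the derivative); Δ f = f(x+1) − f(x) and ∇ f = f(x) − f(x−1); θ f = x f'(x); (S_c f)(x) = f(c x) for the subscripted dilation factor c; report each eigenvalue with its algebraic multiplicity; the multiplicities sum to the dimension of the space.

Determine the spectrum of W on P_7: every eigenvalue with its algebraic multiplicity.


λ = 1 (multiplicity 1), λ = 4 (multiplicity 1), λ = 11 (multiplicity 1), λ = 30 (multiplicity 1), λ = 85 (multiplicity 1), λ = 248 (multiplicity 1), λ = 735 (multiplicity 1), λ = 2194 (multiplicity 1)

image of 1: 1
image of x: 4x + 2
image of x^2: 11x^2 + 4x - 1
image of x^3: 30x^3 + 6x^2 - 3x + 1
image of x^4: 85x^4 + 8x^3 - 6x^2 + 4x - 1
image of x^5: 248x^5 + 10x^4 - 10x^3 + 10x^2 - 5x + 1
image of x^6: 735x^6 + 12x^5 - 15x^4 + 20x^3 - 15x^2 + 6x - 1
image of x^7: 2194x^7 + 14x^6 - 21x^5 + 35x^4 - 35x^3 + 21x^2 - 7x + 1
the matrix is upper triangular; its diagonal is (1, 4, 11, 30, 85, 248, 735, 2194)
for a triangular matrix the eigenvalues are the diagonal entries, with algebraic multiplicity their repetition count


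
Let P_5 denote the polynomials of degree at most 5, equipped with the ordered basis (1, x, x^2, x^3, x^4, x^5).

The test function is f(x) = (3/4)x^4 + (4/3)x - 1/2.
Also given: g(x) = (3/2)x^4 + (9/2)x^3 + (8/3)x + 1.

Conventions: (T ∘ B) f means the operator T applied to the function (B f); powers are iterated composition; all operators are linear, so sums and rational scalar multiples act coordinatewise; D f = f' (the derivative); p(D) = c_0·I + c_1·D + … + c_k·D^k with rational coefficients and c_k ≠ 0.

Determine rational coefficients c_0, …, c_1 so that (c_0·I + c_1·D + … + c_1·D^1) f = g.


c_0 = 2, c_1 = 3/2

D^0 f = (3/4)x^4 + (4/3)x - 1/2
D^1 f = 3x^3 + 4/3
matching coefficients of g against c_0 f + c_1 Df + … from the top degree down determines the c_i
solution: c_0 = 2, c_1 = 3/2


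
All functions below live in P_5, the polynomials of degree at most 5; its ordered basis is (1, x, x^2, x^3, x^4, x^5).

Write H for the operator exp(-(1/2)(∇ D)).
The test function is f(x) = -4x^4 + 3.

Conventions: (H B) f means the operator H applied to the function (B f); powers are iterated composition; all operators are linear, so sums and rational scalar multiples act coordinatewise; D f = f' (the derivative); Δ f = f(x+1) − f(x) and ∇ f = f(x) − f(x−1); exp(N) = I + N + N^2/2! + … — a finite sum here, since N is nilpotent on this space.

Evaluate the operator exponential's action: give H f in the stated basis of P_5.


the result is g(x) = -4x^4 + 24x^2 - 24x - 1

order-1 term: 24x^2 - 24x + 8
order-2 term: -12
the series for exp(-(1/2)(∇ D)) f terminates at order 2
exp(-(1/2)(∇ D)) f = -4x^4 + 24x^2 - 24x - 1


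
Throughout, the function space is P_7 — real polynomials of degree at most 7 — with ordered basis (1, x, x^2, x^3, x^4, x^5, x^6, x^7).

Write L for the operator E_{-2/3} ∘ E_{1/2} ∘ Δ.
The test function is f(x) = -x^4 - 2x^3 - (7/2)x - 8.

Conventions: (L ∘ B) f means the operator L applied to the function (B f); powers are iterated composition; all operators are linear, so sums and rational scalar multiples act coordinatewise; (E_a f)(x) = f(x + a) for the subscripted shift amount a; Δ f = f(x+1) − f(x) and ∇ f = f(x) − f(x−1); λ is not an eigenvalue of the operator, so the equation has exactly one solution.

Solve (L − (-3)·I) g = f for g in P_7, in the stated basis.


g(x) = -(1/3)x^4 - (2/9)x^3 + (2/3)x^2 - (65/54)x - 563/243

write g with unknown coordinates in the stated basis and equate coefficients in (L − (-3)·I) g = f
solving from the highest basis element down gives g = -(1/3)x^4 - (2/9)x^3 + (2/3)x^2 - (65/54)x - 563/243
check: L g = -(4/3)x^3 - 2x^2 + (1/9)x - 85/81
so L g − (-3)·g = -x^4 - 2x^3 - (7/2)x - 8 = f ✓


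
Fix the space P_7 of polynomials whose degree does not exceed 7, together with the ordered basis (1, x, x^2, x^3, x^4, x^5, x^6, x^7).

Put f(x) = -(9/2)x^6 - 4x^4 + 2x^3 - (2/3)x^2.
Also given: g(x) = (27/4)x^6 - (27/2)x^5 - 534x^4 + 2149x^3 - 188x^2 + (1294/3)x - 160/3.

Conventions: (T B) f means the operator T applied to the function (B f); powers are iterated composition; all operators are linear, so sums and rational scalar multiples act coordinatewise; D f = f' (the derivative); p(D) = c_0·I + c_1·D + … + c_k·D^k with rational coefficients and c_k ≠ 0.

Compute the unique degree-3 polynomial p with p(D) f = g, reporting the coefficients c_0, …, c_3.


c_0 = -3/2, c_1 = 1/2, c_2 = 4, c_3 = -4

D^0 f = -(9/2)x^6 - 4x^4 + 2x^3 - (2/3)x^2
D^1 f = -27x^5 - 16x^3 + 6x^2 - (4/3)x
D^2 f = -135x^4 - 48x^2 + 12x - 4/3
D^3 f = -540x^3 - 96x + 12
matching coefficients of g against c_0 f + c_1 Df + … from the top degree down determines the c_i
solution: c_0 = -3/2, c_1 = 1/2, c_2 = 4, c_3 = -4


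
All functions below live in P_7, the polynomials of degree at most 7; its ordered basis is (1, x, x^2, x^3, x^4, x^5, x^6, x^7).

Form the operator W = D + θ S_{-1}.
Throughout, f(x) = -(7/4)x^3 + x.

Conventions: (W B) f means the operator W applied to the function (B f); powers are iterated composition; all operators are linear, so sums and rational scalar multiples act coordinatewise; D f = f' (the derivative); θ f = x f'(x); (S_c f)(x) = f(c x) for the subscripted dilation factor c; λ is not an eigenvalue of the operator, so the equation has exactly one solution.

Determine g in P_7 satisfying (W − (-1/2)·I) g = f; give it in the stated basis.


write g with unknown coordinates in the stated basis and equate coefficients in (W − (-1/2)·I) g = f
solving from the highest basis element down gives g = (7/10)x^3 - (21/25)x^2 - (134/25)x + 268/25
check: W g = -(21/10)x^3 + (21/50)x^2 + (92/25)x - 134/25
so W g − (-1/2)·g = -(7/4)x^3 + x = f ✓

g(x) = (7/10)x^3 - (21/25)x^2 - (134/25)x + 268/25


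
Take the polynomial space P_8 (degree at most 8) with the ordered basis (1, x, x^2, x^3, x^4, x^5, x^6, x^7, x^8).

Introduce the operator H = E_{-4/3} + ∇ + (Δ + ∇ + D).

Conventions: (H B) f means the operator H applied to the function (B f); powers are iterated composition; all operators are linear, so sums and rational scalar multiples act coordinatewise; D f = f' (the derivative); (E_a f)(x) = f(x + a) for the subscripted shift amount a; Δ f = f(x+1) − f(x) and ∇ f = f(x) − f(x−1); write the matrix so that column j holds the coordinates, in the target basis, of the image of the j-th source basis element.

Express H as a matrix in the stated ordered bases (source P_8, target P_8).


the matrix is [[1, 8/3, 7/9, 17/27, 175/81, -295/243, 3367/729, -9823/2187, 58975/6561]; [0, 1, 16/3, 7/3, 68/27, 875/81, -590/81, 23569/729, -78584/2187]; [0, 0, 1, 8, 14/3, 170/27, 875/27, -2065/81, 94276/729]; [0, 0, 0, 1, 32/3, 70/9, 340/27, 6125/81, -16520/243]; [0, 0, 0, 0, 1, 40/3, 35/3, 595/27, 12250/81]; [0, 0, 0, 0, 0, 1, 16, 49/3, 952/27]; [0, 0, 0, 0, 0, 0, 1, 56/3, 196/9]; [0, 0, 0, 0, 0, 0, 0, 1, 64/3]; [0, 0, 0, 0, 0, 0, 0, 0, 1]] (rows listed top to bottom)

image of 1: 1
image of x: x + 8/3
image of x^2: x^2 + (16/3)x + 7/9
image of x^3: x^3 + 8x^2 + (7/3)x + 17/27
image of x^4: x^4 + (32/3)x^3 + (14/3)x^2 + (68/27)x + 175/81
image of x^5: x^5 + (40/3)x^4 + (70/9)x^3 + (170/27)x^2 + (875/81)x - 295/243
image of x^6: x^6 + 16x^5 + (35/3)x^4 + (340/27)x^3 + (875/27)x^2 - (590/81)x + 3367/729
image of x^7: x^7 + (56/3)x^6 + (49/3)x^5 + (595/27)x^4 + (6125/81)x^3 - (2065/81)x^2 + (23569/729)x - 9823/2187
image of x^8: x^8 + (64/3)x^7 + (196/9)x^6 + (952/27)x^5 + (12250/81)x^4 - (16520/243)x^3 + (94276/729)x^2 - (78584/2187)x + 58975/6561
each image's coordinates form column j of the matrix


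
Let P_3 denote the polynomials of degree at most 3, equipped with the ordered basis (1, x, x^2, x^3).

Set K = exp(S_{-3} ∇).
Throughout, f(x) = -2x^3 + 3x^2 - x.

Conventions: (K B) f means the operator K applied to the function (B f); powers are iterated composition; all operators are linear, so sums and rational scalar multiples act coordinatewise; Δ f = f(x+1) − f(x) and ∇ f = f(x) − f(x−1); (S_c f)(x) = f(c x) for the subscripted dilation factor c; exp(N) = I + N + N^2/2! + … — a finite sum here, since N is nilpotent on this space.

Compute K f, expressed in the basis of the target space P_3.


order-1 term: -54x^2 - 36x - 6
order-2 term: 162x + 9
order-3 term: 54
the series for exp(S_{-3} ∇) f terminates at order 3
exp(S_{-3} ∇) f = -2x^3 - 51x^2 + 125x + 57

the image equals g(x) = -2x^3 - 51x^2 + 125x + 57


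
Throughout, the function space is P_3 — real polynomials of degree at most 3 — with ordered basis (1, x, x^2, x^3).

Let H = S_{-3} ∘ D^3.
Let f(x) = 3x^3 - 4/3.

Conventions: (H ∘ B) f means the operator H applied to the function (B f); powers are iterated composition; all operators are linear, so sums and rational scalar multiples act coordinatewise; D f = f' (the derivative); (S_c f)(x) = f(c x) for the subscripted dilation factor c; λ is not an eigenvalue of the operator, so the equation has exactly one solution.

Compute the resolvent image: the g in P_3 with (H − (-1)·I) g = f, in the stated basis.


write g with unknown coordinates in the stated basis and equate coefficients in (H − (-1)·I) g = f
solving from the highest basis element down gives g = 3x^3 - 58/3
check: H g = 18
so H g − (-1)·g = 3x^3 - 4/3 = f ✓

the result is g(x) = 3x^3 - 58/3


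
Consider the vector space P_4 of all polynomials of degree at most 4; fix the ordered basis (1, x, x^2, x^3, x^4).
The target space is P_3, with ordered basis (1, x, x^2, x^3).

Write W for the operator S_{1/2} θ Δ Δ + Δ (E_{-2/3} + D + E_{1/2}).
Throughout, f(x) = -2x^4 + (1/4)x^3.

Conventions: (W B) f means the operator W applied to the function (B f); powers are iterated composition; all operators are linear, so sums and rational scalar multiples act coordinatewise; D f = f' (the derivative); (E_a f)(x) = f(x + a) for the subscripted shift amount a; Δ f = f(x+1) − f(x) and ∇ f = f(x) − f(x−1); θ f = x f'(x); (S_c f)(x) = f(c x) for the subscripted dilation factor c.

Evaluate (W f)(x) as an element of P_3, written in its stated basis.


Δ f = -8x^3 - (45/4)x^2 - (29/4)x - 7/4
Δ Δ f = -24x^2 - (93/2)x - 53/2
θ (Δ Δ) f = -48x^2 - (93/2)x
S_{1/2} θ (Δ Δ) f = -12x^2 - (93/4)x
E_{-2/3} f = -2x^4 + (67/12)x^3 - (35/6)x^2 + (73/27)x - 38/81
D f = -8x^3 + (3/4)x^2
E_{1/2} f = -2x^4 - (15/4)x^3 - (21/8)x^2 - (13/16)x - 3/32
(E_{-2/3} + D + E_{1/2}) f = -4x^4 - (37/6)x^3 - (185/24)x^2 + (817/432)x - 1459/2592
Δ (E_{-2/3} + D + E_{1/2}) f = -16x^3 - (85/2)x^2 - (599/12)x - 6905/432
(S_{1/2} θ Δ Δ + Δ (E_{-2/3} + D + E_{1/2})) f = -16x^3 - (109/2)x^2 - (439/6)x - 6905/432

the image equals g(x) = -16x^3 - (109/2)x^2 - (439/6)x - 6905/432


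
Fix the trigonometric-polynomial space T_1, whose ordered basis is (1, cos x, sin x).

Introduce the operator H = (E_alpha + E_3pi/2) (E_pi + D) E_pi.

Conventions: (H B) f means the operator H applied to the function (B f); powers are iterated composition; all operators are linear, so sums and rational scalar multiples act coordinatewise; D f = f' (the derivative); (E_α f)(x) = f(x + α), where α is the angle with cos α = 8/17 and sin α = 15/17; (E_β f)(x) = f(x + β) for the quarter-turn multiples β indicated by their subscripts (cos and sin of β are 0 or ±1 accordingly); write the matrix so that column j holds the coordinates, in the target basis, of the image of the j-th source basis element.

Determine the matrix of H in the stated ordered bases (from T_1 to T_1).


the matrix is [[2, 0, 0]; [0, 6/17, -10/17]; [0, 10/17, 6/17]] (rows listed top to bottom)

image of 1: 2
image of cos x: (6/17)cos x + (10/17)sin x
image of sin x: -(10/17)cos x + (6/17)sin x
each image's coordinates form column j of the matrix


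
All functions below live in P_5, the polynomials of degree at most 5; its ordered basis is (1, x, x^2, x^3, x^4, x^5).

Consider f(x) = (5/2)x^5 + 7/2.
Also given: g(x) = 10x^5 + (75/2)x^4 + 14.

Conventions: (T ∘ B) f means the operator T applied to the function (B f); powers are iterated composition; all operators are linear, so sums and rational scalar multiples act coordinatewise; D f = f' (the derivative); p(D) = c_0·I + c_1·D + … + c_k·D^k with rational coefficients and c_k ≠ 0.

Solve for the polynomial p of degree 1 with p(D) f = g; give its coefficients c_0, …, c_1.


D^0 f = (5/2)x^5 + 7/2
D^1 f = (25/2)x^4
matching coefficients of g against c_0 f + c_1 Df + … from the top degree down determines the c_i
solution: c_0 = 4, c_1 = 3

p(D) = 4·I + 3·D, i.e. c_0 = 4, c_1 = 3


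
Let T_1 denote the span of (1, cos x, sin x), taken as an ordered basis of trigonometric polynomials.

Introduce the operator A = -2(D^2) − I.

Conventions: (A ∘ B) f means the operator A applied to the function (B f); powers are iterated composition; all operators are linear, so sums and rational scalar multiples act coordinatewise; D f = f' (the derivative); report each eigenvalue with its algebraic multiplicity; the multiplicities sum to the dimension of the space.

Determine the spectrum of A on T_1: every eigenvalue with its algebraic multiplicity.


λ = -1 (multiplicity 1), λ = 1 (multiplicity 2)

image of 1: -1
image of cos x: cos x
image of sin x: sin x
the matrix is diagonal; its diagonal is (-1, 1, 1)
for a triangular matrix the eigenvalues are the diagonal entries, with algebraic multiplicity their repetition count


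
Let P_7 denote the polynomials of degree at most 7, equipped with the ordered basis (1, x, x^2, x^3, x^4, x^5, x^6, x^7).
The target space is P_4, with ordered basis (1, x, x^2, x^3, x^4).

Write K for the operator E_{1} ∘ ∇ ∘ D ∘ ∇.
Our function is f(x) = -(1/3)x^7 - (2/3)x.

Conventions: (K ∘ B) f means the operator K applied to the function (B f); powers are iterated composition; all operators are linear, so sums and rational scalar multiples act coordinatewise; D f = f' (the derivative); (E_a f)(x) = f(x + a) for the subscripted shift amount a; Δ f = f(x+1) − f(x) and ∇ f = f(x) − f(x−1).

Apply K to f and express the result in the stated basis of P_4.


∇ f = -(7/3)x^6 + 7x^5 - (35/3)x^4 + (35/3)x^3 - 7x^2 + (7/3)x - 1
D ∇ f = -14x^5 + 35x^4 - (140/3)x^3 + 35x^2 - 14x + 7/3
∇ D ∇ f = -70x^4 + 280x^3 - 490x^2 + 420x - 434/3
E_{1} (∇ ∘ D ∘ ∇) f = -70x^4 - 70x^2 - 14/3

g(x) = -70x^4 - 70x^2 - 14/3


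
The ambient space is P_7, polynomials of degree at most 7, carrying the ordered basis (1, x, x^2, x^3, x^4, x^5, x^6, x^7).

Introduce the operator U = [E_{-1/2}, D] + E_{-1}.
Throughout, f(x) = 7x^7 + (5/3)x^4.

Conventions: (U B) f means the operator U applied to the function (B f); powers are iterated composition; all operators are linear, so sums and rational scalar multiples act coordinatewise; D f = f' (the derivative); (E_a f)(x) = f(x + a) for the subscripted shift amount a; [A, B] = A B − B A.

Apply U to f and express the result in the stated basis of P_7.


g(x) = 7x^7 - 49x^6 + 147x^5 - (730/3)x^4 + (715/3)x^3 - 137x^2 + (127/3)x - 16/3

D f = 49x^6 + (20/3)x^3
E_{-1/2} D f = 49x^6 - 147x^5 + (735/4)x^4 - (695/6)x^3 + (575/16)x^2 - (67/16)x - 13/192
E_{-1/2} f = 7x^7 - (49/2)x^6 + (147/4)x^5 - (695/24)x^4 + (575/48)x^3 - (67/32)x^2 - (13/192)x + 19/384
D E_{-1/2} f = 49x^6 - 147x^5 + (735/4)x^4 - (695/6)x^3 + (575/16)x^2 - (67/16)x - 13/192
[E_{-1/2}, D] f = 0
E_{-1} f = 7x^7 - 49x^6 + 147x^5 - (730/3)x^4 + (715/3)x^3 - 137x^2 + (127/3)x - 16/3
([E_{-1/2}, D] + E_{-1}) f = 7x^7 - 49x^6 + 147x^5 - (730/3)x^4 + (715/3)x^3 - 137x^2 + (127/3)x - 16/3


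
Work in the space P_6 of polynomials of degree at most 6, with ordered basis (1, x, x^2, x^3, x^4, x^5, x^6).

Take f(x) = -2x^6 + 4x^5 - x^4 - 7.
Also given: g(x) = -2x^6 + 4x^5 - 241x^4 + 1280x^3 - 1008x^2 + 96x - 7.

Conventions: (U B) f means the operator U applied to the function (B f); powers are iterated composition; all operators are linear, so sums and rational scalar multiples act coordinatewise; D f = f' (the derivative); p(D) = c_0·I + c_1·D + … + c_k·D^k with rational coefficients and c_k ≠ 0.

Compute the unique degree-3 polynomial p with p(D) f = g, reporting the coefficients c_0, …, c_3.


D^0 f = -2x^6 + 4x^5 - x^4 - 7
D^1 f = -12x^5 + 20x^4 - 4x^3
D^2 f = -60x^4 + 80x^3 - 12x^2
D^3 f = -240x^3 + 240x^2 - 24x
matching coefficients of g against c_0 f + c_1 Df + … from the top degree down determines the c_i
solution: c_0 = 1, c_1 = 0, c_2 = 4, c_3 = -4

c_0 = 1, c_1 = 0, c_2 = 4, c_3 = -4


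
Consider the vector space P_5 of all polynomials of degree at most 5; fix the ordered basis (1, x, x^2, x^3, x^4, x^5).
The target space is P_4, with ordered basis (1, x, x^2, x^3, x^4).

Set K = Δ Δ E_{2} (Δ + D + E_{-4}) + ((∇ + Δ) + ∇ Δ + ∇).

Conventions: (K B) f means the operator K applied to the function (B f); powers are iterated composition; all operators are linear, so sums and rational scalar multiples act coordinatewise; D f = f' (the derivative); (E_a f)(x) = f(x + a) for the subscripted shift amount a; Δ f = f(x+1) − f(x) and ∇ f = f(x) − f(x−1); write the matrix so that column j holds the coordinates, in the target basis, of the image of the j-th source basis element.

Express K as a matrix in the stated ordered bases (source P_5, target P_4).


image of 1: 0
image of x: 3
image of x^2: 6x + 3
image of x^3: 9x^2 + 9x + 9
image of x^4: 12x^3 + 18x^2 + 36x + 171
image of x^5: 15x^4 + 30x^3 + 90x^2 + 855x + 1273
each image's coordinates form column j of the matrix

the matrix is [[0, 3, 3, 9, 171, 1273]; [0, 0, 6, 9, 36, 855]; [0, 0, 0, 9, 18, 90]; [0, 0, 0, 0, 12, 30]; [0, 0, 0, 0, 0, 15]] (rows listed top to bottom)


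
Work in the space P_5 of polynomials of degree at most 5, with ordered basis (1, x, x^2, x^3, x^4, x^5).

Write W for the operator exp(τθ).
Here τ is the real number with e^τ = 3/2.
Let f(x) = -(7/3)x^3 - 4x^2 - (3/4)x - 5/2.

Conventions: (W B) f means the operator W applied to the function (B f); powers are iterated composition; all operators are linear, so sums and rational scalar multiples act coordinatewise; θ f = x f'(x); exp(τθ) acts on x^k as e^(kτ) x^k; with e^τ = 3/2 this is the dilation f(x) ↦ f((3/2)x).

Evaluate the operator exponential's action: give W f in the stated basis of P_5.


g(x) = -(63/8)x^3 - 9x^2 - (9/8)x - 5/2

exp(τθ) x^k = e^(kτ) x^k; with e^τ = 3/2 this sends x^k to (3/2)^k x^k
x ↦ 3/2 x
x^2 ↦ 9/4 x^2
x^3 ↦ 27/8 x^3
applying this coordinatewise to f: exp(τθ) f = -(63/8)x^3 - 9x^2 - (9/8)x - 5/2


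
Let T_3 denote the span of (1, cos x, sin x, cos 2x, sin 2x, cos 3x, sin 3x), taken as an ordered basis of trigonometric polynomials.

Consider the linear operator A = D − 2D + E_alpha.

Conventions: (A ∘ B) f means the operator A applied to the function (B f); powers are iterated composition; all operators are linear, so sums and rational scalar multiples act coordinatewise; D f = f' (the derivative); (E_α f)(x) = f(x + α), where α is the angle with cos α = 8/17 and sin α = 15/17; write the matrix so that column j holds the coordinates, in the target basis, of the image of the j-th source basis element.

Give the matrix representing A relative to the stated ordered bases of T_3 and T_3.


image of 1: 1
image of cos x: (8/17)cos x + (2/17)sin x
image of sin x: -(2/17)cos x + (8/17)sin x
image of cos 2x: -(161/289)cos 2x + (338/289)sin 2x
image of sin 2x: -(338/289)cos 2x - (161/289)sin 2x
image of cos 3x: -(4888/4913)cos 3x + (15234/4913)sin 3x
image of sin 3x: -(15234/4913)cos 3x - (4888/4913)sin 3x
each image's coordinates form column j of the matrix

the matrix is [[1, 0, 0, 0, 0, 0, 0]; [0, 8/17, -2/17, 0, 0, 0, 0]; [0, 2/17, 8/17, 0, 0, 0, 0]; [0, 0, 0, -161/289, -338/289, 0, 0]; [0, 0, 0, 338/289, -161/289, 0, 0]; [0, 0, 0, 0, 0, -4888/4913, -15234/4913]; [0, 0, 0, 0, 0, 15234/4913, -4888/4913]] (rows listed top to bottom)


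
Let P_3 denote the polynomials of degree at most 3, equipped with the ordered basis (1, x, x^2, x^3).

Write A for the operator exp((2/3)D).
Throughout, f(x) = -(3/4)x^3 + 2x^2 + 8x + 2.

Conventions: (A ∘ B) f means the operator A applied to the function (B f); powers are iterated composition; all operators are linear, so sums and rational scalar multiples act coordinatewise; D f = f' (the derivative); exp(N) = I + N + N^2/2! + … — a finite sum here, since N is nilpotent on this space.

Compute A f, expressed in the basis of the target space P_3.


the image equals g(x) = -(3/4)x^3 + (1/2)x^2 + (29/3)x + 8

order-1 term: -(3/2)x^2 + (8/3)x + 16/3
order-2 term: -x + 8/9
order-3 term: -2/9
the series for exp((2/3)D) f terminates at order 3
exp((2/3)D) f = -(3/4)x^3 + (1/2)x^2 + (29/3)x + 8


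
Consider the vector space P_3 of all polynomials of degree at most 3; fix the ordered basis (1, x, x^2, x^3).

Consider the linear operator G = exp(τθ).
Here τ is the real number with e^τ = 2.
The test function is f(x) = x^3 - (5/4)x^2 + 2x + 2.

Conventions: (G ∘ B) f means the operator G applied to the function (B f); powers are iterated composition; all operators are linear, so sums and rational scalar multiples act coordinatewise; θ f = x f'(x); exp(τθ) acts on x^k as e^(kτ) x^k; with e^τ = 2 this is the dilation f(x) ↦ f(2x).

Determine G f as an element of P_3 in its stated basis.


exp(τθ) x^k = e^(kτ) x^k; with e^τ = 2 this sends x^k to 2^k x^k
x ↦ 2 x
x^2 ↦ 4 x^2
x^3 ↦ 8 x^3
applying this coordinatewise to f: exp(τθ) f = 8x^3 - 5x^2 + 4x + 2

g(x) = 8x^3 - 5x^2 + 4x + 2


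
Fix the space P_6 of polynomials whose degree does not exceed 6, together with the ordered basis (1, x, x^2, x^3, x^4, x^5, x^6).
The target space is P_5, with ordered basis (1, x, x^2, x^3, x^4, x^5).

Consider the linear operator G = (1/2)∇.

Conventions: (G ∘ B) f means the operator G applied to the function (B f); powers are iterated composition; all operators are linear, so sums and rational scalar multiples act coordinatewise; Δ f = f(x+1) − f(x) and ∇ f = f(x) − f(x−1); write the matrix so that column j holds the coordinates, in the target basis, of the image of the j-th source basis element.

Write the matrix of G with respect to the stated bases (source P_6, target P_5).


the matrix is [[0, 1/2, -1/2, 1/2, -1/2, 1/2, -1/2]; [0, 0, 1, -3/2, 2, -5/2, 3]; [0, 0, 0, 3/2, -3, 5, -15/2]; [0, 0, 0, 0, 2, -5, 10]; [0, 0, 0, 0, 0, 5/2, -15/2]; [0, 0, 0, 0, 0, 0, 3]] (rows listed top to bottom)

image of 1: 0
image of x: 1/2
image of x^2: x - 1/2
image of x^3: (3/2)x^2 - (3/2)x + 1/2
image of x^4: 2x^3 - 3x^2 + 2x - 1/2
image of x^5: (5/2)x^4 - 5x^3 + 5x^2 - (5/2)x + 1/2
image of x^6: 3x^5 - (15/2)x^4 + 10x^3 - (15/2)x^2 + 3x - 1/2
each image's coordinates form column j of the matrix


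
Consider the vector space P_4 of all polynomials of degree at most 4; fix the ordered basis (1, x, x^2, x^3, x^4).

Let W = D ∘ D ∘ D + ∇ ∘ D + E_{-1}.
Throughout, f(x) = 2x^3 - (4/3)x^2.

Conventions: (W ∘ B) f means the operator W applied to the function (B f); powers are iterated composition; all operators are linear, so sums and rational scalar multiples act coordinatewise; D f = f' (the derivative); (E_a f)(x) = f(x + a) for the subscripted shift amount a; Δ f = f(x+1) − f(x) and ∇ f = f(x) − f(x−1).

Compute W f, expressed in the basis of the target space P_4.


D f = 6x^2 - (8/3)x
D D f = 12x - 8/3
D D D f = 12
D f = 6x^2 - (8/3)x
∇ D f = 12x - 26/3
E_{-1} f = 2x^3 - (22/3)x^2 + (26/3)x - 10/3
(D ∘ D ∘ D + ∇ ∘ D + E_{-1}) f = 2x^3 - (22/3)x^2 + (62/3)x

the image equals g(x) = 2x^3 - (22/3)x^2 + (62/3)x


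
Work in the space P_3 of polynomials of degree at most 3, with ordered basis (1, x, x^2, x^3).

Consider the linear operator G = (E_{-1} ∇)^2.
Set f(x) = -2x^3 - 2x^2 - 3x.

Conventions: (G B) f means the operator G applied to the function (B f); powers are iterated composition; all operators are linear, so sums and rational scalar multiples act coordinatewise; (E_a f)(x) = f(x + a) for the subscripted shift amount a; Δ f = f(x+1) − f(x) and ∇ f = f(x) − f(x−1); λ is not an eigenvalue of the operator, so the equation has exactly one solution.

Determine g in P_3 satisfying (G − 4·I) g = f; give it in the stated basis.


write g with unknown coordinates in the stated basis and equate coefficients in (G − 4·I) g = f
solving from the highest basis element down gives g = (1/2)x^3 + (1/2)x^2 + (3/2)x - 2
check: G g = 3x - 8
so G g − 4·g = -2x^3 - 2x^2 - 3x = f ✓

the image equals g(x) = (1/2)x^3 + (1/2)x^2 + (3/2)x - 2


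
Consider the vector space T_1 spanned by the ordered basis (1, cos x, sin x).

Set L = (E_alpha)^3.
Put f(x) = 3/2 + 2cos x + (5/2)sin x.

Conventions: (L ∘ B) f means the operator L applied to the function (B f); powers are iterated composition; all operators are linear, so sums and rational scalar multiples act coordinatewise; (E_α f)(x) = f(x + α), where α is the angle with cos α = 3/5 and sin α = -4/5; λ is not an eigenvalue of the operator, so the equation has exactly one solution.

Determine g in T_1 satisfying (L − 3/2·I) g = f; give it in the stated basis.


write g with unknown coordinates in the stated basis and equate coefficients in (L − 3/2·I) g = f
solving from the highest basis element down gives g = -3 - (1996/3029)cos x - (3397/3029)sin x
check: L g = -3 + (3064/3029)cos x + (2477/3029)sin x
so L g − 3/2·g = 3/2 + 2cos x + (5/2)sin x = f ✓

g(x) = -3 - (1996/3029)cos x - (3397/3029)sin x


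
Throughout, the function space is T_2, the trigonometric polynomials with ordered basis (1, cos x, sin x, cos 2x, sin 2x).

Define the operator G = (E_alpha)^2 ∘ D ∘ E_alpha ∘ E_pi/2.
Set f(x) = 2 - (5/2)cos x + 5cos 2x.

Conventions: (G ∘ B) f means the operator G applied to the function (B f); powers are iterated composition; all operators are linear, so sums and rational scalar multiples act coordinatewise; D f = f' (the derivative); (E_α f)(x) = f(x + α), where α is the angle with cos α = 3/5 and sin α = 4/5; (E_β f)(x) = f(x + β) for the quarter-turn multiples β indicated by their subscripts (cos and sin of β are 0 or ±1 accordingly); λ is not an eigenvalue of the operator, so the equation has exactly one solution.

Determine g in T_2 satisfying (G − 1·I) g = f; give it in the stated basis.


the image equals g(x) = -2 + (5/4)cos x + (55/8)sin x - (181085/119309)cos 2x - (117530/119309)sin 2x

write g with unknown coordinates in the stated basis and equate coefficients in (G − 1·I) g = f
solving from the highest basis element down gives g = -2 + (5/4)cos x + (55/8)sin x - (181085/119309)cos 2x - (117530/119309)sin 2x
check: G g = -(5/4)cos x + (55/8)sin x + (415460/119309)cos 2x - (117530/119309)sin 2x
so G g − 1·g = 2 - (5/2)cos x + 5cos 2x = f ✓


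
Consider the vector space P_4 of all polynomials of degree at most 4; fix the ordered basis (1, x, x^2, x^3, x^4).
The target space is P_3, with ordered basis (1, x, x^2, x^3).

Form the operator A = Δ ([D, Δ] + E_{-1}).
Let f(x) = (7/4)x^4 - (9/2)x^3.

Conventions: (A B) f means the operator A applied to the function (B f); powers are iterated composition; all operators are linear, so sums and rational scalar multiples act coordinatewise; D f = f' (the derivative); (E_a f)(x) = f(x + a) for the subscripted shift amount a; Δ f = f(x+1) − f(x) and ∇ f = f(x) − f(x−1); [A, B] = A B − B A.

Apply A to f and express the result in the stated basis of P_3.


Δ f = 7x^3 - 3x^2 - (13/2)x - 11/4
D Δ f = 21x^2 - 6x - 13/2
D f = 7x^3 - (27/2)x^2
Δ D f = 21x^2 - 6x - 13/2
[D, Δ] f = 0
E_{-1} f = (7/4)x^4 - (23/2)x^3 + 24x^2 - (41/2)x + 25/4
([D, Δ] + E_{-1}) f = (7/4)x^4 - (23/2)x^3 + 24x^2 - (41/2)x + 25/4
Δ ([D, Δ] + E_{-1}) f = 7x^3 - 24x^2 + (41/2)x - 25/4

the result is g(x) = 7x^3 - 24x^2 + (41/2)x - 25/4


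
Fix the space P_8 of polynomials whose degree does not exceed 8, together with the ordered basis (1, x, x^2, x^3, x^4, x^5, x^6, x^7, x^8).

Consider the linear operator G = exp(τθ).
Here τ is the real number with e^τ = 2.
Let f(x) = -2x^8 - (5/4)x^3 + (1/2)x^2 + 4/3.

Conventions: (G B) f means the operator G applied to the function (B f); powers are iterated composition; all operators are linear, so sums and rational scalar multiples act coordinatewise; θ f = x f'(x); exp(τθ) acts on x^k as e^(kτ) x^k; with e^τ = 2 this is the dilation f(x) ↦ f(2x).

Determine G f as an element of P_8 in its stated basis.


the image equals g(x) = -512x^8 - 10x^3 + 2x^2 + 4/3

exp(τθ) x^k = e^(kτ) x^k; with e^τ = 2 this sends x^k to 2^k x^k
x^2 ↦ 4 x^2
x^3 ↦ 8 x^3
x^8 ↦ 256 x^8
applying this coordinatewise to f: exp(τθ) f = -512x^8 - 10x^3 + 2x^2 + 4/3


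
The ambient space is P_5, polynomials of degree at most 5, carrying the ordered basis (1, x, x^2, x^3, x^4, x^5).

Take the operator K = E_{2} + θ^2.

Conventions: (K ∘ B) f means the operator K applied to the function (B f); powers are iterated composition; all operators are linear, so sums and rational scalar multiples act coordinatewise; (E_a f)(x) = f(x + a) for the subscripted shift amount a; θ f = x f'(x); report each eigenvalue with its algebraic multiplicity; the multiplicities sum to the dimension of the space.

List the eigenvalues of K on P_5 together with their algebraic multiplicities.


image of 1: 1
image of x: 2x + 2
image of x^2: 5x^2 + 4x + 4
image of x^3: 10x^3 + 6x^2 + 12x + 8
image of x^4: 17x^4 + 8x^3 + 24x^2 + 32x + 16
image of x^5: 26x^5 + 10x^4 + 40x^3 + 80x^2 + 80x + 32
the matrix is upper triangular; its diagonal is (1, 2, 5, 10, 17, 26)
for a triangular matrix the eigenvalues are the diagonal entries, with algebraic multiplicity their repetition count

λ = 1 (multiplicity 1), λ = 2 (multiplicity 1), λ = 5 (multiplicity 1), λ = 10 (multiplicity 1), λ = 17 (multiplicity 1), λ = 26 (multiplicity 1)


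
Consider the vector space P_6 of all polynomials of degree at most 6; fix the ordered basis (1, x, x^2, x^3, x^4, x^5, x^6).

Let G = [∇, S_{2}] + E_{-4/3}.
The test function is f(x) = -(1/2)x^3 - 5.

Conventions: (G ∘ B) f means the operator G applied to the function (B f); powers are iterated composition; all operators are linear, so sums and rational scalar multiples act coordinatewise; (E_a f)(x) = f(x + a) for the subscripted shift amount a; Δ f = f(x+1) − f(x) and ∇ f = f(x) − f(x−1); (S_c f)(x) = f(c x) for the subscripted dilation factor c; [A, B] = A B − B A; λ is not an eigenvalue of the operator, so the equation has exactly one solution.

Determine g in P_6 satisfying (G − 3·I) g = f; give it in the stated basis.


the image equals g(x) = (1/4)x^3 + x^2 - (11/12)x + 283/108

write g with unknown coordinates in the stated basis and equate coefficients in (G − 3·I) g = f
solving from the highest basis element down gives g = (1/4)x^3 + x^2 - (11/12)x + 283/108
check: G g = (1/4)x^3 + 3x^2 - (11/4)x + 103/36
so G g − 3·g = -(1/2)x^3 - 5 = f ✓


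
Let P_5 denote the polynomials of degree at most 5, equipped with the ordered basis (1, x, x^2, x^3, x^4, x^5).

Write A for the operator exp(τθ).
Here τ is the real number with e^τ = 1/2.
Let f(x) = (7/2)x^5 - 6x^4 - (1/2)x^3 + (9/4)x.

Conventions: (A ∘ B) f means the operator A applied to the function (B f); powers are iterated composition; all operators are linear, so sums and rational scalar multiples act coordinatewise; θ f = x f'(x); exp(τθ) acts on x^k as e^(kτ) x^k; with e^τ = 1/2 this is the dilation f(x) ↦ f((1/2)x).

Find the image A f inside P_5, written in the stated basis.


exp(τθ) x^k = e^(kτ) x^k; with e^τ = 1/2 this sends x^k to (1/2)^k x^k
x ↦ 1/2 x
x^3 ↦ 1/8 x^3
x^4 ↦ 1/16 x^4
x^5 ↦ 1/32 x^5
applying this coordinatewise to f: exp(τθ) f = (7/64)x^5 - (3/8)x^4 - (1/16)x^3 + (9/8)x

the result is g(x) = (7/64)x^5 - (3/8)x^4 - (1/16)x^3 + (9/8)x


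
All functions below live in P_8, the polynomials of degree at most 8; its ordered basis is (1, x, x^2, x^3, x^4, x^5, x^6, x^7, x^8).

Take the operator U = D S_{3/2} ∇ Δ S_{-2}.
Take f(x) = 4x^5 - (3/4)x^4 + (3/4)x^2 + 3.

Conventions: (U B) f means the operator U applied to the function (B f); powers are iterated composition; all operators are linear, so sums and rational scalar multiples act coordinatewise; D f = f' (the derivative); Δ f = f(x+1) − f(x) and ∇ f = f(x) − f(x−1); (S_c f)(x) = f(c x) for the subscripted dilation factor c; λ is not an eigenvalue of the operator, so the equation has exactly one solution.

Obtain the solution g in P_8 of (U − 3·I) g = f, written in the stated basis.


the image equals g(x) = -(4/3)x^5 + (1/4)x^4 + (11519/4)x^2 + 72x + 637/3

write g with unknown coordinates in the stated basis and equate coefficients in (U − 3·I) g = f
solving from the highest basis element down gives g = -(4/3)x^5 + (1/4)x^4 + (11519/4)x^2 + 72x + 637/3
check: U g = 8640x^2 + 216x + 640
so U g − 3·g = 4x^5 - (3/4)x^4 + (3/4)x^2 + 3 = f ✓


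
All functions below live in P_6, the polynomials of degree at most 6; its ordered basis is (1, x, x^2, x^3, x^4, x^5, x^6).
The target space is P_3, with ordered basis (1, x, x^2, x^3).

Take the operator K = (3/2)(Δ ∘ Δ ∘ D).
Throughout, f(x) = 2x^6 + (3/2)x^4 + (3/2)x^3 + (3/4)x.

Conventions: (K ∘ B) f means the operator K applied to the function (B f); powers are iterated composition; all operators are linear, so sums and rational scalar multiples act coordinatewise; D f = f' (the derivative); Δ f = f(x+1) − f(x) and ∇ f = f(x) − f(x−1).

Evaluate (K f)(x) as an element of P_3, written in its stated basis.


D f = 12x^5 + 6x^3 + (9/2)x^2 + 3/4
Δ D f = 60x^4 + 120x^3 + 138x^2 + 87x + 45/2
Δ Δ D f = 240x^3 + 720x^2 + 876x + 405
((3/2)(Δ ∘ Δ ∘ D)) f = 360x^3 + 1080x^2 + 1314x + 1215/2

the result is g(x) = 360x^3 + 1080x^2 + 1314x + 1215/2


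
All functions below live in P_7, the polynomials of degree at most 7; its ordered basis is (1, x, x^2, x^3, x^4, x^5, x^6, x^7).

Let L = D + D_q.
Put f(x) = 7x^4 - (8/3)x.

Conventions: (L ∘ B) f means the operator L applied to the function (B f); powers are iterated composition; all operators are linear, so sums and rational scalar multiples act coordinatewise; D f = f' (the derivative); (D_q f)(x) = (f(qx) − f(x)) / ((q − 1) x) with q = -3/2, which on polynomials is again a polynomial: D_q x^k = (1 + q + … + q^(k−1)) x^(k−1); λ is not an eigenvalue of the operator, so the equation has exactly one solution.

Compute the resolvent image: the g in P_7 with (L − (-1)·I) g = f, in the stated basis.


write g with unknown coordinates in the stated basis and equate coefficients in (L − (-1)·I) g = f
solving from the highest basis element down gives g = 7x^4 - (133/8)x^3 + (2527/32)x^2 - (23255/192)x + 23255/96
check: L g = (133/8)x^3 - (2527/32)x^2 + (7581/64)x - 23255/96
so L g − (-1)·g = 7x^4 - (8/3)x = f ✓

the image equals g(x) = 7x^4 - (133/8)x^3 + (2527/32)x^2 - (23255/192)x + 23255/96


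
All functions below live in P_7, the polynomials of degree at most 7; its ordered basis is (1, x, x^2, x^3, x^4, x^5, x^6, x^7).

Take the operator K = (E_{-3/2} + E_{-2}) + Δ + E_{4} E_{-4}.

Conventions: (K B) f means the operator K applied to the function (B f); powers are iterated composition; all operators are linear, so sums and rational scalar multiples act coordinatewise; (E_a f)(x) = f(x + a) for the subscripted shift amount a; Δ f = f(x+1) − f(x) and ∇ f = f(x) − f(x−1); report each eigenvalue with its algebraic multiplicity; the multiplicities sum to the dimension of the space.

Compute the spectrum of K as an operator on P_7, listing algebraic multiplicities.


image of 1: 3
image of x: 3x - 5/2
image of x^2: 3x^2 - 5x + 29/4
image of x^3: 3x^3 - (15/2)x^2 + (87/4)x - 83/8
image of x^4: 3x^4 - 10x^3 + (87/2)x^2 - (83/2)x + 353/16
image of x^5: 3x^5 - (25/2)x^4 + (145/2)x^3 - (415/4)x^2 + (1765/16)x - 1235/32
image of x^6: 3x^6 - 15x^5 + (435/4)x^4 - (415/2)x^3 + (5295/16)x^2 - (3705/16)x + 4889/64
image of x^7: 3x^7 - (35/2)x^6 + (609/4)x^5 - (2905/8)x^4 + (12355/16)x^3 - (25935/32)x^2 + (34223/64)x - 18443/128
the matrix is upper triangular; its diagonal is (3, 3, 3, 3, 3, 3, 3, 3)
for a triangular matrix the eigenvalues are the diagonal entries, with algebraic multiplicity their repetition count

λ = 3 (multiplicity 8)


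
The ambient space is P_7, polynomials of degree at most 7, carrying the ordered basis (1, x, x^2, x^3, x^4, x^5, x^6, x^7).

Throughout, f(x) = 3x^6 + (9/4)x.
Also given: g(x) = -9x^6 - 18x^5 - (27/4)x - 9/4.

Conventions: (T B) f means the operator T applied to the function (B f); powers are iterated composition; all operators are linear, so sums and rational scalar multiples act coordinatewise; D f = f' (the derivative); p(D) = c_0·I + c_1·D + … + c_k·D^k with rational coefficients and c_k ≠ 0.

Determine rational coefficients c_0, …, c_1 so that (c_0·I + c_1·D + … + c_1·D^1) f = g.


D^0 f = 3x^6 + (9/4)x
D^1 f = 18x^5 + 9/4
matching coefficients of g against c_0 f + c_1 Df + … from the top degree down determines the c_i
solution: c_0 = -3, c_1 = -1

c_0 = -3, c_1 = -1
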